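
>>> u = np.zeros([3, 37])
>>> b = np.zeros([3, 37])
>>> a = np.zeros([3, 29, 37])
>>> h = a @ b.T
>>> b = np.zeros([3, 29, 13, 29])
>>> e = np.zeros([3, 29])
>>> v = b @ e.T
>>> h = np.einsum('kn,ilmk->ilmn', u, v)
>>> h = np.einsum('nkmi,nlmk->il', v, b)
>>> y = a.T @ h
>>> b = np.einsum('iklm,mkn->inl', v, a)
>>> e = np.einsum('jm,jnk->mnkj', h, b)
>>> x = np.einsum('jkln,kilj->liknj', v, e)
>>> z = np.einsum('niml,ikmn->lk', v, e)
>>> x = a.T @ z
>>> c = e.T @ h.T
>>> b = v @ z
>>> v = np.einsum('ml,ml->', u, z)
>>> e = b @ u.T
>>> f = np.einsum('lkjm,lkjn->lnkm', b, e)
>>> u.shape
(3, 37)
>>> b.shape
(3, 29, 13, 37)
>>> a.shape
(3, 29, 37)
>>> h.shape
(3, 29)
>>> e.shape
(3, 29, 13, 3)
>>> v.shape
()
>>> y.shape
(37, 29, 29)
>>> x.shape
(37, 29, 37)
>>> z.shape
(3, 37)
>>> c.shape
(3, 13, 37, 3)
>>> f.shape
(3, 3, 29, 37)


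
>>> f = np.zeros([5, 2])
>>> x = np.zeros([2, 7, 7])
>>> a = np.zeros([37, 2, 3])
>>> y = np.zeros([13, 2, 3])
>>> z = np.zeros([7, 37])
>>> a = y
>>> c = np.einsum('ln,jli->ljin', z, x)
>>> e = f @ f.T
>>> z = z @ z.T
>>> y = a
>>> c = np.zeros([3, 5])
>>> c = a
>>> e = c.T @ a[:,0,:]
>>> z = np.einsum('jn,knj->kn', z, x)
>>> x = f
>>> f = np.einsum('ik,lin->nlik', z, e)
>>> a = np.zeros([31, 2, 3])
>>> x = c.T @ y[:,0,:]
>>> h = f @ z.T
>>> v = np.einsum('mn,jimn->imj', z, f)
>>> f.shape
(3, 3, 2, 7)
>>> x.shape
(3, 2, 3)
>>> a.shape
(31, 2, 3)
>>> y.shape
(13, 2, 3)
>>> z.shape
(2, 7)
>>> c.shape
(13, 2, 3)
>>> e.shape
(3, 2, 3)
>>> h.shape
(3, 3, 2, 2)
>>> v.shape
(3, 2, 3)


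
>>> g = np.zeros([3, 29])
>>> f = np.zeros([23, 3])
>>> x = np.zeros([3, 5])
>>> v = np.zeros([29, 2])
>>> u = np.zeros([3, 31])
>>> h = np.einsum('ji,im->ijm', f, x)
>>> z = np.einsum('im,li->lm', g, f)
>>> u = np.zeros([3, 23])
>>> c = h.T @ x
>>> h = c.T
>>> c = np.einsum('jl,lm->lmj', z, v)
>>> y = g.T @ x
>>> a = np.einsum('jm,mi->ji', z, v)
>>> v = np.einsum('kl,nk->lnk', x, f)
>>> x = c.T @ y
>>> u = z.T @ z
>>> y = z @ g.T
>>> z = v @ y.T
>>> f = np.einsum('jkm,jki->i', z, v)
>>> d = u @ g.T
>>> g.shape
(3, 29)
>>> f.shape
(3,)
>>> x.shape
(23, 2, 5)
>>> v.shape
(5, 23, 3)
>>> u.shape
(29, 29)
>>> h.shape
(5, 23, 5)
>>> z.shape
(5, 23, 23)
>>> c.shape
(29, 2, 23)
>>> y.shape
(23, 3)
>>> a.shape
(23, 2)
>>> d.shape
(29, 3)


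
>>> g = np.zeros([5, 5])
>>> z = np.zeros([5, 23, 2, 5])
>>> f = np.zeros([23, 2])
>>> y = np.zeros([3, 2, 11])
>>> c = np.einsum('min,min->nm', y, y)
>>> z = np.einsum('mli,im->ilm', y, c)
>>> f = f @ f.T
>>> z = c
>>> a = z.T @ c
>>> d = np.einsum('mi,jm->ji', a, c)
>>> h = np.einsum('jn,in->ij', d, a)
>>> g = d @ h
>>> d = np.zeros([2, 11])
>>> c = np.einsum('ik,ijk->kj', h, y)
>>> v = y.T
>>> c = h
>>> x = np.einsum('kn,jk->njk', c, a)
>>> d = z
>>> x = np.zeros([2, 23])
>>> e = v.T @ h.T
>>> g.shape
(11, 11)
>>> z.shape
(11, 3)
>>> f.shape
(23, 23)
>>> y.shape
(3, 2, 11)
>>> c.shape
(3, 11)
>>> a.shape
(3, 3)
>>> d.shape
(11, 3)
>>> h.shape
(3, 11)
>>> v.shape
(11, 2, 3)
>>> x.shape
(2, 23)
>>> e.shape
(3, 2, 3)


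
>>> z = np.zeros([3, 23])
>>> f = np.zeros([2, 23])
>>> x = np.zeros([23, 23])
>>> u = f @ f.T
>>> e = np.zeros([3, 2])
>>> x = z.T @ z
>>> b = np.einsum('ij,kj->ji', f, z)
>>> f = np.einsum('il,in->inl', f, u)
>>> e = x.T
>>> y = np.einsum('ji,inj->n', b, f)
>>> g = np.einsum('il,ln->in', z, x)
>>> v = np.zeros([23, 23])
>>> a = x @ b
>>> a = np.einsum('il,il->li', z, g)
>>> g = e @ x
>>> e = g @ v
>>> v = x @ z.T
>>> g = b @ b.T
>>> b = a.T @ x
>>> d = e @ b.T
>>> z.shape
(3, 23)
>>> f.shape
(2, 2, 23)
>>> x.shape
(23, 23)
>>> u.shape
(2, 2)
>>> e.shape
(23, 23)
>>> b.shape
(3, 23)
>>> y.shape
(2,)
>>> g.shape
(23, 23)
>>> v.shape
(23, 3)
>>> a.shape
(23, 3)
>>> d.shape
(23, 3)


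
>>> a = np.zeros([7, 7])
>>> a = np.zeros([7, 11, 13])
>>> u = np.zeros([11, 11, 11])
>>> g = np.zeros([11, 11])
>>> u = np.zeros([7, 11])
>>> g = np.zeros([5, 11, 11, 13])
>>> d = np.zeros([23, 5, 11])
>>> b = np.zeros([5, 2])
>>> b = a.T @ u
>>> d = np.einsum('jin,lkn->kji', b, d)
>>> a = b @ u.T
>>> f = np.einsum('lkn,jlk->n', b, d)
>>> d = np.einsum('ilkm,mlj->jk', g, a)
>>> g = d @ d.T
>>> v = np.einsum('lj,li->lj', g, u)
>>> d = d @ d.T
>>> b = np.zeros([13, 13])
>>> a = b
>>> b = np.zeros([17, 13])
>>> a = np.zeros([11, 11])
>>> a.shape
(11, 11)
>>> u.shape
(7, 11)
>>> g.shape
(7, 7)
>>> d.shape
(7, 7)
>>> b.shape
(17, 13)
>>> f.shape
(11,)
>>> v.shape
(7, 7)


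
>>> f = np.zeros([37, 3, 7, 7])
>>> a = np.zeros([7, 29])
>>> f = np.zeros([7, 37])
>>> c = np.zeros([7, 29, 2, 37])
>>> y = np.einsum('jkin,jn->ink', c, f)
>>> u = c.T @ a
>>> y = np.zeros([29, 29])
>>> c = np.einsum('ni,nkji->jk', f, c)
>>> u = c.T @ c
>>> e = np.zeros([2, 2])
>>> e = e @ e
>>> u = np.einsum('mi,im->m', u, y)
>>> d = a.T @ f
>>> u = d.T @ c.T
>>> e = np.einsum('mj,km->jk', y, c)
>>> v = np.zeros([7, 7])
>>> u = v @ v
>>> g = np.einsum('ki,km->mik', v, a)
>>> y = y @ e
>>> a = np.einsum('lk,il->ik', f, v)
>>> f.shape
(7, 37)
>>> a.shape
(7, 37)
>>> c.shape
(2, 29)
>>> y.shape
(29, 2)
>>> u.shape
(7, 7)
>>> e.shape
(29, 2)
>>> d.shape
(29, 37)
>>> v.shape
(7, 7)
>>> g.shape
(29, 7, 7)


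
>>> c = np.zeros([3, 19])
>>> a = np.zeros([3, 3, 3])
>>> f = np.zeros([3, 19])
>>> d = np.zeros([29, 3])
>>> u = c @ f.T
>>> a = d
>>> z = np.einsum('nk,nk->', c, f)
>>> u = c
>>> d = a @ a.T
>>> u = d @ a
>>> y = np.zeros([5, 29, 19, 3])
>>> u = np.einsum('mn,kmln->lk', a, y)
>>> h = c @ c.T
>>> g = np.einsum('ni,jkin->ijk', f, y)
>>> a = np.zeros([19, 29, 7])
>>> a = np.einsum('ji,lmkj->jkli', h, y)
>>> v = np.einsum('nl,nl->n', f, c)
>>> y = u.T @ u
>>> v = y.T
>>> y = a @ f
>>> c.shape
(3, 19)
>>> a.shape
(3, 19, 5, 3)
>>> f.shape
(3, 19)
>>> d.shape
(29, 29)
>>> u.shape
(19, 5)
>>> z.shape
()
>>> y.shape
(3, 19, 5, 19)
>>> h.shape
(3, 3)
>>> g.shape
(19, 5, 29)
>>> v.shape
(5, 5)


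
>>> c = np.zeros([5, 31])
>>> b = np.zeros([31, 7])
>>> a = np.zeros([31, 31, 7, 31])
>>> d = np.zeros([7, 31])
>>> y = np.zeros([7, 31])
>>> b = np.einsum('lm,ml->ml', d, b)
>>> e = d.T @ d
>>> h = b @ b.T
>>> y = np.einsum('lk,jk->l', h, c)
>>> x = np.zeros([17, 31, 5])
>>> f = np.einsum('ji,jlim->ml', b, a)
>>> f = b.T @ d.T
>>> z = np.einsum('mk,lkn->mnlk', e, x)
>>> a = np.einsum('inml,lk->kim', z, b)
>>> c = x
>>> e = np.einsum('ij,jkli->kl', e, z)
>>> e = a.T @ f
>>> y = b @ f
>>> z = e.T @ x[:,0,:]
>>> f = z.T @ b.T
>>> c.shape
(17, 31, 5)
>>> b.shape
(31, 7)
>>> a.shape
(7, 31, 17)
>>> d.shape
(7, 31)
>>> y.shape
(31, 7)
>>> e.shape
(17, 31, 7)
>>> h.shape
(31, 31)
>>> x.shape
(17, 31, 5)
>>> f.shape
(5, 31, 31)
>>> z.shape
(7, 31, 5)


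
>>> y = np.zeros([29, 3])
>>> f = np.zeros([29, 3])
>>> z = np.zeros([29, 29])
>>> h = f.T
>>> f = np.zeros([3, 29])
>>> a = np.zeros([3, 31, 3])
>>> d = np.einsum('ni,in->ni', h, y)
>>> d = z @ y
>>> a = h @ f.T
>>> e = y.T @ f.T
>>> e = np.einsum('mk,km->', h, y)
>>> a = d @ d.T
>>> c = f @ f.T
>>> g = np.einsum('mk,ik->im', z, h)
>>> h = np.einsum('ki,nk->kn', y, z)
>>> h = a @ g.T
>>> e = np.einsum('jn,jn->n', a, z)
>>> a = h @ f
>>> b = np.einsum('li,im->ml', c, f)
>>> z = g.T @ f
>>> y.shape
(29, 3)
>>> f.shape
(3, 29)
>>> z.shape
(29, 29)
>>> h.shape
(29, 3)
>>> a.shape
(29, 29)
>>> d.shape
(29, 3)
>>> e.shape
(29,)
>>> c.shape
(3, 3)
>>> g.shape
(3, 29)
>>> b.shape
(29, 3)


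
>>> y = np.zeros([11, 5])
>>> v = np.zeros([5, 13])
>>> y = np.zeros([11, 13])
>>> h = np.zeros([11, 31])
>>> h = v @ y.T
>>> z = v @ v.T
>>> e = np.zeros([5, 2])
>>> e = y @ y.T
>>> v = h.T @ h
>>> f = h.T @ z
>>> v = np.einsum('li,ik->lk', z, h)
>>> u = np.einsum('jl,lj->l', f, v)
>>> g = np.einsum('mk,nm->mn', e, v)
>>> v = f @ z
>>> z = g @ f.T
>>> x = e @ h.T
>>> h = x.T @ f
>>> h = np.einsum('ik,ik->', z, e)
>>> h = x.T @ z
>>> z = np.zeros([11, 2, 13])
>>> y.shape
(11, 13)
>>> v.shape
(11, 5)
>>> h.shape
(5, 11)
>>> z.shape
(11, 2, 13)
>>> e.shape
(11, 11)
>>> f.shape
(11, 5)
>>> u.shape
(5,)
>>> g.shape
(11, 5)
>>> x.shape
(11, 5)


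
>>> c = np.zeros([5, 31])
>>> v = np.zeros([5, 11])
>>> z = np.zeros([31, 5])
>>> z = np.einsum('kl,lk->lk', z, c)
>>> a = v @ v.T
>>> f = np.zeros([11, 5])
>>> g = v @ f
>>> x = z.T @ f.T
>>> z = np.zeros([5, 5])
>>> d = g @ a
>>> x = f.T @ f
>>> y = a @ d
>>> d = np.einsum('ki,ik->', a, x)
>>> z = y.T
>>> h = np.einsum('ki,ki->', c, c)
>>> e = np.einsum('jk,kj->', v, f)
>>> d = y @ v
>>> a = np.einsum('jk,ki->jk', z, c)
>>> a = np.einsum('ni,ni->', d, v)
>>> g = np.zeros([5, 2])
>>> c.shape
(5, 31)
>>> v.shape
(5, 11)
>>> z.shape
(5, 5)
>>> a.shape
()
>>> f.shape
(11, 5)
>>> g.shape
(5, 2)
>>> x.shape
(5, 5)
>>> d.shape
(5, 11)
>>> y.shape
(5, 5)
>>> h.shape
()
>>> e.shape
()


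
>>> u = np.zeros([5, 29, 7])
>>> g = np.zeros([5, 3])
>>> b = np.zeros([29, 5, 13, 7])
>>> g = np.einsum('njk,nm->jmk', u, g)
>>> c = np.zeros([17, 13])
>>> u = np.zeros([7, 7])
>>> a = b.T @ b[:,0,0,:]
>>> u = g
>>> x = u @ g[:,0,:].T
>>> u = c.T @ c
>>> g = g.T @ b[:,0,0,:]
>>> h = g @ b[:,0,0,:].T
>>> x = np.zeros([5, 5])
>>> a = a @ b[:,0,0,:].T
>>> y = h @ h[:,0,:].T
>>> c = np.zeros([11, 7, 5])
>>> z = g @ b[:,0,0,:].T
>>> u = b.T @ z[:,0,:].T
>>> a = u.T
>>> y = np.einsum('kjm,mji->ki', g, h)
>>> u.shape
(7, 13, 5, 7)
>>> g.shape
(7, 3, 7)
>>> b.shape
(29, 5, 13, 7)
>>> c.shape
(11, 7, 5)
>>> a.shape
(7, 5, 13, 7)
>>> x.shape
(5, 5)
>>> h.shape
(7, 3, 29)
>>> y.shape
(7, 29)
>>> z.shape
(7, 3, 29)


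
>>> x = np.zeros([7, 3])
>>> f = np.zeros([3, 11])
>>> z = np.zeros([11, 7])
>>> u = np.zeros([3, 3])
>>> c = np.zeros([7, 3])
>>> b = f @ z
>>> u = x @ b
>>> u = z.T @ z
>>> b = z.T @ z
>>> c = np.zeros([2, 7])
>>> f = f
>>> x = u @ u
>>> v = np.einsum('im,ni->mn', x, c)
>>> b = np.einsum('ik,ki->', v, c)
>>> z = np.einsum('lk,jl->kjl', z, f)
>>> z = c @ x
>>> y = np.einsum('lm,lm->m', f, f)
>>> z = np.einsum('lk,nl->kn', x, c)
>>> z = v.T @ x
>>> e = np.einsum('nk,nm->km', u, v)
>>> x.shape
(7, 7)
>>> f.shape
(3, 11)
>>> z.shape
(2, 7)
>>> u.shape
(7, 7)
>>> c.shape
(2, 7)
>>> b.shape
()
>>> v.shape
(7, 2)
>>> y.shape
(11,)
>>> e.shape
(7, 2)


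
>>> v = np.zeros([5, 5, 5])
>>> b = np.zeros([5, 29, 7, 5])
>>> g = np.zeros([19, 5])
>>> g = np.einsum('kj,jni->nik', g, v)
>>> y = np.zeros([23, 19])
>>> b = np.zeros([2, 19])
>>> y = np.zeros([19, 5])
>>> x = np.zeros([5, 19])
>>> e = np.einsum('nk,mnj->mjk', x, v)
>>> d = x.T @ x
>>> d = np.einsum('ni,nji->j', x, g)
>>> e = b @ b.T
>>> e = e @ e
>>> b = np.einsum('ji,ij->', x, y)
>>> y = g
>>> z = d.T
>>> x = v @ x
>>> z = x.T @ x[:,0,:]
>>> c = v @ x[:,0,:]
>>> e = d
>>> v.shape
(5, 5, 5)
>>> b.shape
()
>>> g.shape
(5, 5, 19)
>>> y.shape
(5, 5, 19)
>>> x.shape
(5, 5, 19)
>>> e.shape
(5,)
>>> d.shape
(5,)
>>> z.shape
(19, 5, 19)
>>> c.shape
(5, 5, 19)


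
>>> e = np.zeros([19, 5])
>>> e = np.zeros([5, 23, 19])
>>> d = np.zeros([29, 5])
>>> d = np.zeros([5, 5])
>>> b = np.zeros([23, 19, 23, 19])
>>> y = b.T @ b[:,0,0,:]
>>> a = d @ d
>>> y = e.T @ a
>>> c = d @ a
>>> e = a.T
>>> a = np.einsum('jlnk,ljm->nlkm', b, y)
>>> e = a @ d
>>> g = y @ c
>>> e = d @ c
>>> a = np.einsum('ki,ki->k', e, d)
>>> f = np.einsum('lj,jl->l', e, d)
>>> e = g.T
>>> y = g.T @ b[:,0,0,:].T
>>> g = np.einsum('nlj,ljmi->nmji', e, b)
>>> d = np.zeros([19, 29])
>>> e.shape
(5, 23, 19)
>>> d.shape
(19, 29)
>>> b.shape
(23, 19, 23, 19)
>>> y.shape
(5, 23, 23)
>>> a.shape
(5,)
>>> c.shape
(5, 5)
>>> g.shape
(5, 23, 19, 19)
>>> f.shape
(5,)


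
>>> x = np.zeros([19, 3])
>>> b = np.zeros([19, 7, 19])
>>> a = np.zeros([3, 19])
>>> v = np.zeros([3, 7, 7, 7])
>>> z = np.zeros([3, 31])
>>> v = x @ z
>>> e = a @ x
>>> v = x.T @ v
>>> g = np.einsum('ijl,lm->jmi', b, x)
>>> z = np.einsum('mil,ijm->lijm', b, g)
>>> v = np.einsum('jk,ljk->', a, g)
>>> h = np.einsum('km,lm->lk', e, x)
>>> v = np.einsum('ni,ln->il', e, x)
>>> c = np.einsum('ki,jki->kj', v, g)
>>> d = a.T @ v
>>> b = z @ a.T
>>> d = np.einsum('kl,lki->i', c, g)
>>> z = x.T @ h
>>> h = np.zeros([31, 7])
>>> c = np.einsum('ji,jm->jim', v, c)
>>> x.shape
(19, 3)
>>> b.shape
(19, 7, 3, 3)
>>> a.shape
(3, 19)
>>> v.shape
(3, 19)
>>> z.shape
(3, 3)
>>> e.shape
(3, 3)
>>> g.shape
(7, 3, 19)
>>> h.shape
(31, 7)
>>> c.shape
(3, 19, 7)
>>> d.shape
(19,)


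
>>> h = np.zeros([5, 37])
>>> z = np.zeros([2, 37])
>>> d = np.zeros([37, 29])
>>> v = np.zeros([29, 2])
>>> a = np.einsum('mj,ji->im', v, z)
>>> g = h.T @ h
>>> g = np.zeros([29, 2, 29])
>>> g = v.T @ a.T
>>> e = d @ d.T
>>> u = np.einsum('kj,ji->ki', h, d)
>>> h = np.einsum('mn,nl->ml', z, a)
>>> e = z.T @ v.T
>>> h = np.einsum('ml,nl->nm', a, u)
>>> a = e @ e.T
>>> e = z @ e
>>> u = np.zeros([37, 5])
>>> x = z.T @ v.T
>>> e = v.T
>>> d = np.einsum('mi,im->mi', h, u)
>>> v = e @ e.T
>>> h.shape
(5, 37)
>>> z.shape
(2, 37)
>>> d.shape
(5, 37)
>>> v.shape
(2, 2)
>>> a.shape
(37, 37)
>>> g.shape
(2, 37)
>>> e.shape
(2, 29)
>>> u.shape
(37, 5)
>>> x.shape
(37, 29)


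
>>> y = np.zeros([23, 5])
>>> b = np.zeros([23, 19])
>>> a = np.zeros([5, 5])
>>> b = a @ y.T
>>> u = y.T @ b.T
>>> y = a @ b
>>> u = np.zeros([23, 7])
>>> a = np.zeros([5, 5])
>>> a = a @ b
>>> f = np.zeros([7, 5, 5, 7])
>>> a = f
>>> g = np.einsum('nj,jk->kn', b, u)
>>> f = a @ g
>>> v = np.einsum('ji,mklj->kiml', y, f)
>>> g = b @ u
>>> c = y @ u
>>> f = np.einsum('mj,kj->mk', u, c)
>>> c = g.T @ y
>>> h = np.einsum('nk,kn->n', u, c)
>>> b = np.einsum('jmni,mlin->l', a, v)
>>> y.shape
(5, 23)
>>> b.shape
(23,)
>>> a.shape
(7, 5, 5, 7)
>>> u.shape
(23, 7)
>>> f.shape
(23, 5)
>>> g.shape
(5, 7)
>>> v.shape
(5, 23, 7, 5)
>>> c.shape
(7, 23)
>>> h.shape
(23,)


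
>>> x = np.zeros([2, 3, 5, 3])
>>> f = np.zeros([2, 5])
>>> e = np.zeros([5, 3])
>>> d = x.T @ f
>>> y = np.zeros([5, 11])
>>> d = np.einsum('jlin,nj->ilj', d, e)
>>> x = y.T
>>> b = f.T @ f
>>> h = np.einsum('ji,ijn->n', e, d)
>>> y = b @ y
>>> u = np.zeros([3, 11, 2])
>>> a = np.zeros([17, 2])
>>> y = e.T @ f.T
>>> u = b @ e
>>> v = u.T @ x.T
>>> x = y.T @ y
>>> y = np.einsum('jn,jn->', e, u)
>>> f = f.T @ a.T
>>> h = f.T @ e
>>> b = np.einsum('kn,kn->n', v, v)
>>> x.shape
(2, 2)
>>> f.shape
(5, 17)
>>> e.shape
(5, 3)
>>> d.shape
(3, 5, 3)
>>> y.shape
()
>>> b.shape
(11,)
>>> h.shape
(17, 3)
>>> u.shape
(5, 3)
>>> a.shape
(17, 2)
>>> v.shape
(3, 11)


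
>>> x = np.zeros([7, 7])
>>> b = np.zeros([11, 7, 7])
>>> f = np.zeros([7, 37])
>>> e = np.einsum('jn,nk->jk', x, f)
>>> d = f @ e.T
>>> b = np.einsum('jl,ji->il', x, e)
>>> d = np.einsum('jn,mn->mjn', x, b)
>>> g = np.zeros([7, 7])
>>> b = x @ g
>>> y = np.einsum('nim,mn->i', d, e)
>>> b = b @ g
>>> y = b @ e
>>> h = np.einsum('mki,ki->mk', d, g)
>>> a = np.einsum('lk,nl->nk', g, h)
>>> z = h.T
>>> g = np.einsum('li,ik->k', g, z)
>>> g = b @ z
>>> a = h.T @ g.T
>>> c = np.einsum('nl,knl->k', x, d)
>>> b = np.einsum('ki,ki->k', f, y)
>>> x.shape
(7, 7)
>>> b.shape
(7,)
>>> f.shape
(7, 37)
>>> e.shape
(7, 37)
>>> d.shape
(37, 7, 7)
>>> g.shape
(7, 37)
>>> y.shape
(7, 37)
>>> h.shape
(37, 7)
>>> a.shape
(7, 7)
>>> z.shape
(7, 37)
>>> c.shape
(37,)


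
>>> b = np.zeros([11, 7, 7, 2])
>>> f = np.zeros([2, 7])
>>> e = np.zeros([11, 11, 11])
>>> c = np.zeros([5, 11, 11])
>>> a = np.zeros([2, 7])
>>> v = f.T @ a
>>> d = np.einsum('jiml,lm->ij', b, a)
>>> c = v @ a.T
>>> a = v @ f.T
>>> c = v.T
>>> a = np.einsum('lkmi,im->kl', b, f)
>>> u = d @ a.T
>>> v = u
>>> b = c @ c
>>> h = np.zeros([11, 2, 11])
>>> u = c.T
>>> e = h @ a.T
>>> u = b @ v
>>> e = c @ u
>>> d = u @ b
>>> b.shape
(7, 7)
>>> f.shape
(2, 7)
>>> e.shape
(7, 7)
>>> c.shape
(7, 7)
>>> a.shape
(7, 11)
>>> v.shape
(7, 7)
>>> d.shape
(7, 7)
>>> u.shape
(7, 7)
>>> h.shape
(11, 2, 11)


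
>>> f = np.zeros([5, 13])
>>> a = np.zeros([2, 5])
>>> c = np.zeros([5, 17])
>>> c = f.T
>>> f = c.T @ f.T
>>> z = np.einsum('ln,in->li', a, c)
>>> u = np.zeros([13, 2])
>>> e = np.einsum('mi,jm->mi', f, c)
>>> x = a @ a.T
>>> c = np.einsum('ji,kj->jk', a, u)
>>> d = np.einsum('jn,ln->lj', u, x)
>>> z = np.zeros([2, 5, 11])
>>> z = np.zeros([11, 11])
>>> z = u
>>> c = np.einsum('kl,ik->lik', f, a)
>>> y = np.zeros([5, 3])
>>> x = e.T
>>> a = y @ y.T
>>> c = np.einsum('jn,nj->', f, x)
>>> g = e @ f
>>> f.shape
(5, 5)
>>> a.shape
(5, 5)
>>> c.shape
()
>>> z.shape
(13, 2)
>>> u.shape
(13, 2)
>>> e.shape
(5, 5)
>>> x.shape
(5, 5)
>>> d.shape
(2, 13)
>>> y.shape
(5, 3)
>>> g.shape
(5, 5)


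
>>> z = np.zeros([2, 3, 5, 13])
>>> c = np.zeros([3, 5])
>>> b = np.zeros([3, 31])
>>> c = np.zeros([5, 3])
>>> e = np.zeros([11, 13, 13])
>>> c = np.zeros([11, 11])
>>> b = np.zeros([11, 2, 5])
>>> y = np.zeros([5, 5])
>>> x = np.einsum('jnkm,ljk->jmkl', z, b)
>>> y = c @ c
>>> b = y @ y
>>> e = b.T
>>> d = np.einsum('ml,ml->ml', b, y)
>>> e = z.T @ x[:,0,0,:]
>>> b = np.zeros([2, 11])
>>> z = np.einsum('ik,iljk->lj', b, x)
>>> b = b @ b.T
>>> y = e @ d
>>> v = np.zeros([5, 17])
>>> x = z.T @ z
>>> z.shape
(13, 5)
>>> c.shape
(11, 11)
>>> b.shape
(2, 2)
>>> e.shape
(13, 5, 3, 11)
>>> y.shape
(13, 5, 3, 11)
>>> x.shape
(5, 5)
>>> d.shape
(11, 11)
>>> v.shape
(5, 17)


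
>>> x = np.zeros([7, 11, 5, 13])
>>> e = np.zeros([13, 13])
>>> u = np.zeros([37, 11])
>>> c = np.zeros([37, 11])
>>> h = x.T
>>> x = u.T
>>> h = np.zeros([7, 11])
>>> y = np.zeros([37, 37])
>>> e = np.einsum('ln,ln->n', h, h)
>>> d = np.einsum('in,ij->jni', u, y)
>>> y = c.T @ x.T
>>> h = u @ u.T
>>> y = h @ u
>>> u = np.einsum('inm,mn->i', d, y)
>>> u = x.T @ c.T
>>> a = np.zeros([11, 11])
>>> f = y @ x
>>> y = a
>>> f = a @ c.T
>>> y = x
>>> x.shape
(11, 37)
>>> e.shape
(11,)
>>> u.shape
(37, 37)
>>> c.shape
(37, 11)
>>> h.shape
(37, 37)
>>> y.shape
(11, 37)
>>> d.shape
(37, 11, 37)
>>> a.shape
(11, 11)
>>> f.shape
(11, 37)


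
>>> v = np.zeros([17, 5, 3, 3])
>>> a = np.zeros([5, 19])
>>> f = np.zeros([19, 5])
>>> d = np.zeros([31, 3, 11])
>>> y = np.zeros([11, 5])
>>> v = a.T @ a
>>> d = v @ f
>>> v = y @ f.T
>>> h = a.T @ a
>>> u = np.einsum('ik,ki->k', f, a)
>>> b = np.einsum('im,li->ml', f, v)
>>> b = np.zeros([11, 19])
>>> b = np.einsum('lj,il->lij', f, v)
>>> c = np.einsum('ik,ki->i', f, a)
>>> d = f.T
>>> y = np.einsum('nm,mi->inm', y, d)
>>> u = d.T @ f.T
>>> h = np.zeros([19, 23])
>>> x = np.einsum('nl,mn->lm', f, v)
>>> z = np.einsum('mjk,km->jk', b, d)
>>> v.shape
(11, 19)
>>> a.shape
(5, 19)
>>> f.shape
(19, 5)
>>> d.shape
(5, 19)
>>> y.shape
(19, 11, 5)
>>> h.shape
(19, 23)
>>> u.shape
(19, 19)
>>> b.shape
(19, 11, 5)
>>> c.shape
(19,)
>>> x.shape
(5, 11)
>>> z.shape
(11, 5)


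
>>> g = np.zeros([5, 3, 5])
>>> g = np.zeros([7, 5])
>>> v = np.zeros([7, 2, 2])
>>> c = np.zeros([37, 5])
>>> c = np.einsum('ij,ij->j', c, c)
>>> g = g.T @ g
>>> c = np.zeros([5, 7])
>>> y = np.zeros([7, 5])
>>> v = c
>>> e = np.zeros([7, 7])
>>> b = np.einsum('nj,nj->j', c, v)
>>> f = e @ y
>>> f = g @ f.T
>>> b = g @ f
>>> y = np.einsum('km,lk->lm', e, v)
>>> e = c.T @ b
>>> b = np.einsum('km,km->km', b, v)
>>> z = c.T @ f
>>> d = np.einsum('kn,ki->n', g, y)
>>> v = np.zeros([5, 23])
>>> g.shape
(5, 5)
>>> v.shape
(5, 23)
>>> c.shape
(5, 7)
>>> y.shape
(5, 7)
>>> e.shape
(7, 7)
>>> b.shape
(5, 7)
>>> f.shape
(5, 7)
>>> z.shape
(7, 7)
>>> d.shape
(5,)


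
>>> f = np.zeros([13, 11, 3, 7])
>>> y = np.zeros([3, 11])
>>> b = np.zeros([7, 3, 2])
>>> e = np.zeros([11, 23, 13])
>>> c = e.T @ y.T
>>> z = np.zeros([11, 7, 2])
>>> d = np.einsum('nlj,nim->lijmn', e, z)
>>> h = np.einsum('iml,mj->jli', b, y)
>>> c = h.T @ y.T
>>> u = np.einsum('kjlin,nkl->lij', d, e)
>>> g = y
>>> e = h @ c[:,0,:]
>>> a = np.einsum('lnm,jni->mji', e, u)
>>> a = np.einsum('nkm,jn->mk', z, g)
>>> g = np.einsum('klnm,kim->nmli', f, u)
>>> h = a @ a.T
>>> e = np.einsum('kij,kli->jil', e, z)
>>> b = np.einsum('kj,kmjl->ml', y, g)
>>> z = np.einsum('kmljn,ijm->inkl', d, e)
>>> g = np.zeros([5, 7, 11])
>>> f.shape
(13, 11, 3, 7)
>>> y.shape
(3, 11)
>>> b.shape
(7, 2)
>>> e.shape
(3, 2, 7)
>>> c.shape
(7, 2, 3)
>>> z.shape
(3, 11, 23, 13)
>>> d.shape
(23, 7, 13, 2, 11)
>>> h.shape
(2, 2)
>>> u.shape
(13, 2, 7)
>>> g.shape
(5, 7, 11)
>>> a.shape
(2, 7)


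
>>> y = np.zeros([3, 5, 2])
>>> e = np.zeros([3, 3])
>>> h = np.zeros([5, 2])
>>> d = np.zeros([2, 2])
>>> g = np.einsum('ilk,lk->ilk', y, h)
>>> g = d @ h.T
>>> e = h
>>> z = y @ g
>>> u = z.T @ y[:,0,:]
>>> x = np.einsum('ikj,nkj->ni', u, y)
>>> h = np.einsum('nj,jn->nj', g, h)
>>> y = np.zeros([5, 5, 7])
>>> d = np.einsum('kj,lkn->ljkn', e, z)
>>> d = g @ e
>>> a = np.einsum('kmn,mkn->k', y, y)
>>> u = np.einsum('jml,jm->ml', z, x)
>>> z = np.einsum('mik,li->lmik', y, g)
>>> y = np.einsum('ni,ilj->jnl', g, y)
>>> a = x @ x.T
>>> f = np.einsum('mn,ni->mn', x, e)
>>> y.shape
(7, 2, 5)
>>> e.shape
(5, 2)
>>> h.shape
(2, 5)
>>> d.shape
(2, 2)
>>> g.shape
(2, 5)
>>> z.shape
(2, 5, 5, 7)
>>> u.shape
(5, 5)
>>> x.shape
(3, 5)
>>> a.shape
(3, 3)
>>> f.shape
(3, 5)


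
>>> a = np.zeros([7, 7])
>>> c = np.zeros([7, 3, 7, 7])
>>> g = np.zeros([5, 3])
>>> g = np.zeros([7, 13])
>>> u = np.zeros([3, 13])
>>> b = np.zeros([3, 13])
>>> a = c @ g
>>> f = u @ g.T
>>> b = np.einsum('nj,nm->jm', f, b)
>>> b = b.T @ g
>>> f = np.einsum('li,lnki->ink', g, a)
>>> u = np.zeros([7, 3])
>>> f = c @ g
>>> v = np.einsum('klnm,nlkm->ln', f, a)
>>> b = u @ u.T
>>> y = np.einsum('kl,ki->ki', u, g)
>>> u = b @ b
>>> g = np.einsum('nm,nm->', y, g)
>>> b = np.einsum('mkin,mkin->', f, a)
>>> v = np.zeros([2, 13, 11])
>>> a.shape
(7, 3, 7, 13)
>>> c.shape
(7, 3, 7, 7)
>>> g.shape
()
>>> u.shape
(7, 7)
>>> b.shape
()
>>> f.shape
(7, 3, 7, 13)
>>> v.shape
(2, 13, 11)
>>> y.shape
(7, 13)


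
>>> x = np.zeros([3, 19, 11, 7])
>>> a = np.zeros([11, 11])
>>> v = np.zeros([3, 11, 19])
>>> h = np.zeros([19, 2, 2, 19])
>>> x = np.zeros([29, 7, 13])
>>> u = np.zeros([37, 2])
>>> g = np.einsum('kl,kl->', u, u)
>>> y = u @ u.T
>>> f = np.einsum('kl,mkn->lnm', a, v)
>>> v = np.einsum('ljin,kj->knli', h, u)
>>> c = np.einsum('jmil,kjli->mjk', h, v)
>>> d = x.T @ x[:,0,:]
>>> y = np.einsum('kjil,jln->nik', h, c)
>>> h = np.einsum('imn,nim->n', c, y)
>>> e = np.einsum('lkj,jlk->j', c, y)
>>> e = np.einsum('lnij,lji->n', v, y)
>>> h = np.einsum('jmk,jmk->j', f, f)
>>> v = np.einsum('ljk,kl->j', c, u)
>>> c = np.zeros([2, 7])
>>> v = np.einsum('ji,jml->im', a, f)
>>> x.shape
(29, 7, 13)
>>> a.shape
(11, 11)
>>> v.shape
(11, 19)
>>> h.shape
(11,)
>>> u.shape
(37, 2)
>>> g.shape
()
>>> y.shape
(37, 2, 19)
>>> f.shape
(11, 19, 3)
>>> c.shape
(2, 7)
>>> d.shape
(13, 7, 13)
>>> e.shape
(19,)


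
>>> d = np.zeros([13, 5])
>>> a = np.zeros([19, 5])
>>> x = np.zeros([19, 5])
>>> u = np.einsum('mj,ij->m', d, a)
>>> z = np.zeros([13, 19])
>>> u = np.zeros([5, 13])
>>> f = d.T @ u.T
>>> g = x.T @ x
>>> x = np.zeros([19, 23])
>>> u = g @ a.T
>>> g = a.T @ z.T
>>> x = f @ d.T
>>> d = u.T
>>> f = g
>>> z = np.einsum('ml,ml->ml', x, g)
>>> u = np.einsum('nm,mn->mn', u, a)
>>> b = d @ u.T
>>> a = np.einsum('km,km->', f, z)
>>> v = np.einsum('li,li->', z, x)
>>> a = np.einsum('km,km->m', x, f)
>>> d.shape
(19, 5)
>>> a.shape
(13,)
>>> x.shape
(5, 13)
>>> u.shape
(19, 5)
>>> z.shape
(5, 13)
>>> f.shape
(5, 13)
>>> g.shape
(5, 13)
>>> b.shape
(19, 19)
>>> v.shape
()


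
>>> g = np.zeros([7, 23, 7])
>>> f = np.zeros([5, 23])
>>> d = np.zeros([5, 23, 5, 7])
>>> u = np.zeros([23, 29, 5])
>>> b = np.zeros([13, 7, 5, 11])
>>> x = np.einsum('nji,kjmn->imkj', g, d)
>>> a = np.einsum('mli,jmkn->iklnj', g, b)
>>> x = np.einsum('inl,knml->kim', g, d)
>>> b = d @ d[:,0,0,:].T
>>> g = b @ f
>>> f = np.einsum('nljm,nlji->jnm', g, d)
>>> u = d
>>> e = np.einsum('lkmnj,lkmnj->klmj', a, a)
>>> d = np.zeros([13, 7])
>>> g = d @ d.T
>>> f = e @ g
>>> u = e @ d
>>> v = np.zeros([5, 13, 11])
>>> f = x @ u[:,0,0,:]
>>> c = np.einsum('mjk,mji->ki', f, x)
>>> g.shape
(13, 13)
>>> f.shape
(5, 7, 7)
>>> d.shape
(13, 7)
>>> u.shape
(5, 7, 23, 7)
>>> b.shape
(5, 23, 5, 5)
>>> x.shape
(5, 7, 5)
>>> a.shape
(7, 5, 23, 11, 13)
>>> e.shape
(5, 7, 23, 13)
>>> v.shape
(5, 13, 11)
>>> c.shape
(7, 5)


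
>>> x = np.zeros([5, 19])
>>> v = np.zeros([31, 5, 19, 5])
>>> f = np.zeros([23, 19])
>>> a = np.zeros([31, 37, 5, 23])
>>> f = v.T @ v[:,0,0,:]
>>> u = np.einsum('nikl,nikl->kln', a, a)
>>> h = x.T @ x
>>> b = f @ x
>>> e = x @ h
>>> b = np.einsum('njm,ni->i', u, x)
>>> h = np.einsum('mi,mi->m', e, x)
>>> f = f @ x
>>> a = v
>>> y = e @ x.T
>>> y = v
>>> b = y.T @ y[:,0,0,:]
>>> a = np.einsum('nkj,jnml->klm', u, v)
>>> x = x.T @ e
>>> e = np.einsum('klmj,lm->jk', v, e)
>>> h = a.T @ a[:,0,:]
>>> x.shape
(19, 19)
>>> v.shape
(31, 5, 19, 5)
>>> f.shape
(5, 19, 5, 19)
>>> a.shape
(23, 5, 19)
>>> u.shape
(5, 23, 31)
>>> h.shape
(19, 5, 19)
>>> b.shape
(5, 19, 5, 5)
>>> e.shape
(5, 31)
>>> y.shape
(31, 5, 19, 5)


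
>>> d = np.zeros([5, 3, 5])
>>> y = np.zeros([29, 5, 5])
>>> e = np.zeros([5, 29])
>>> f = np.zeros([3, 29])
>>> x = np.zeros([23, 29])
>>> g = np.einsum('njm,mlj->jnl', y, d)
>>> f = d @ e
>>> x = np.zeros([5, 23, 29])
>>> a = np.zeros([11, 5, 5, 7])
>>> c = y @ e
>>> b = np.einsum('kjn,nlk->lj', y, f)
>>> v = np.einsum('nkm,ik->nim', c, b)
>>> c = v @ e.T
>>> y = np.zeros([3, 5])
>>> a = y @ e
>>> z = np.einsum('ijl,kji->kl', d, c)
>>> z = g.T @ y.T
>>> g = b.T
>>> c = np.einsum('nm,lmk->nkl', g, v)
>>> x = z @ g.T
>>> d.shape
(5, 3, 5)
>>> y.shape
(3, 5)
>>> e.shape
(5, 29)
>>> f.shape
(5, 3, 29)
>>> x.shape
(3, 29, 5)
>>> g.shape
(5, 3)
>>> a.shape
(3, 29)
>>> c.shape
(5, 29, 29)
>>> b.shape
(3, 5)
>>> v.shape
(29, 3, 29)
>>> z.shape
(3, 29, 3)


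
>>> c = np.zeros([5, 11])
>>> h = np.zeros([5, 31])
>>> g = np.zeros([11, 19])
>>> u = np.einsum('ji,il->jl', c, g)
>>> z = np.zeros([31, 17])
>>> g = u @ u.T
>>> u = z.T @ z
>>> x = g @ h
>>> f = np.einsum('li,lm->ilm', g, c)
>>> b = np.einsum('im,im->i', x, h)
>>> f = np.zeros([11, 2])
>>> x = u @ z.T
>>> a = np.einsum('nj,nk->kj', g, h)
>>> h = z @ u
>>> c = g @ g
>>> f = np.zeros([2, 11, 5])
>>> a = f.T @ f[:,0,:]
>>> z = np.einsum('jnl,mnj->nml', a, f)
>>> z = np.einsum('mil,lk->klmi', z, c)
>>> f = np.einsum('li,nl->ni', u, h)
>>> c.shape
(5, 5)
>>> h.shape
(31, 17)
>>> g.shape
(5, 5)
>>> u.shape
(17, 17)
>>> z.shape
(5, 5, 11, 2)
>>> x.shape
(17, 31)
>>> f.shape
(31, 17)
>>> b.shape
(5,)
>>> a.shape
(5, 11, 5)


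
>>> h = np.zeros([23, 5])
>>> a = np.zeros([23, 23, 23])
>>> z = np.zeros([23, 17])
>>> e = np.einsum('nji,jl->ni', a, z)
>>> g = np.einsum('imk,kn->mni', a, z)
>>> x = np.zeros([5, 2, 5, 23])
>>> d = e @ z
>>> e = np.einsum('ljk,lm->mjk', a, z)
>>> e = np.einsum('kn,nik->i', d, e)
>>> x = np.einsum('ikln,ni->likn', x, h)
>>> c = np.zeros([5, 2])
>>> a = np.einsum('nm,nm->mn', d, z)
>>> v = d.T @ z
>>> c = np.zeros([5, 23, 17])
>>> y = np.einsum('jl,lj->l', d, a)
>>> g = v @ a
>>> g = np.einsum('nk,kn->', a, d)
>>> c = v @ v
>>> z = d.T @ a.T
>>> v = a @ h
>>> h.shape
(23, 5)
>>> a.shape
(17, 23)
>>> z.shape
(17, 17)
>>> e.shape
(23,)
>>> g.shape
()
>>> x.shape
(5, 5, 2, 23)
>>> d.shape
(23, 17)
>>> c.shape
(17, 17)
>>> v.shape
(17, 5)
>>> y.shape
(17,)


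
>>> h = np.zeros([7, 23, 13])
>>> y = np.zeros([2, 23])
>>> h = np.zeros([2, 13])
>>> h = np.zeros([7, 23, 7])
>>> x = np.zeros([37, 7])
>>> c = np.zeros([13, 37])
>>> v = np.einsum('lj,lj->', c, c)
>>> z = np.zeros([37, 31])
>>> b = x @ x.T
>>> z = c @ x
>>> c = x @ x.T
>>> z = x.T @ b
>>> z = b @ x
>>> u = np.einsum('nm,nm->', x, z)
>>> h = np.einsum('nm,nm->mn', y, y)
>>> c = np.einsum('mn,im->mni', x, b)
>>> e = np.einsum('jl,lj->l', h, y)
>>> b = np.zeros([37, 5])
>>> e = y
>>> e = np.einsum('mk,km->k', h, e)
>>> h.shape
(23, 2)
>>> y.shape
(2, 23)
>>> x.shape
(37, 7)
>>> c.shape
(37, 7, 37)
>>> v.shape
()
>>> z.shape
(37, 7)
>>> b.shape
(37, 5)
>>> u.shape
()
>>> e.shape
(2,)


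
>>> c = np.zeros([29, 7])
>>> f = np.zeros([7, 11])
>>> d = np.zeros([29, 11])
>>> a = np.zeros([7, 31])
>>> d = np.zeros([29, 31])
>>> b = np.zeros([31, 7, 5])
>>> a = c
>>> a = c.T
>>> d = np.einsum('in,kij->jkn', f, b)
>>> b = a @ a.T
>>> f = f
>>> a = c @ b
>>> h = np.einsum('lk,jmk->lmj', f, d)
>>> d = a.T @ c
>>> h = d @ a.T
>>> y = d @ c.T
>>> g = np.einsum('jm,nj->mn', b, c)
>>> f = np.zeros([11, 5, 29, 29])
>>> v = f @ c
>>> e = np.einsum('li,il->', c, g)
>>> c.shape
(29, 7)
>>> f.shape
(11, 5, 29, 29)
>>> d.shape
(7, 7)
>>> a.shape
(29, 7)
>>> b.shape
(7, 7)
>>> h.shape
(7, 29)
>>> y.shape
(7, 29)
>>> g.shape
(7, 29)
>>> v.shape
(11, 5, 29, 7)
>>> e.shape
()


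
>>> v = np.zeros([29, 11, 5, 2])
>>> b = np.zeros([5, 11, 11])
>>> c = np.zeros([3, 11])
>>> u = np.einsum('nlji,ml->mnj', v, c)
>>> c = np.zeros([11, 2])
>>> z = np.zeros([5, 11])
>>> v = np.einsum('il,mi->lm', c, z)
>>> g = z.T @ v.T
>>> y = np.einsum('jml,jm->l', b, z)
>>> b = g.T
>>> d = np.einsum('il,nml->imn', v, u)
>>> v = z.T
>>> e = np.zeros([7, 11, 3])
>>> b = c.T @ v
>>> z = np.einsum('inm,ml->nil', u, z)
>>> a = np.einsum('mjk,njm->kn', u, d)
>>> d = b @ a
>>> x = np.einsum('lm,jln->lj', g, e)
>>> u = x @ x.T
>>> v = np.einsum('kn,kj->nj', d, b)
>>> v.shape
(2, 5)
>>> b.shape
(2, 5)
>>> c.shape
(11, 2)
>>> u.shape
(11, 11)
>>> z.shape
(29, 3, 11)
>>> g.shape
(11, 2)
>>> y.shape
(11,)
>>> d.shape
(2, 2)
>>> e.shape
(7, 11, 3)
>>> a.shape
(5, 2)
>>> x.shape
(11, 7)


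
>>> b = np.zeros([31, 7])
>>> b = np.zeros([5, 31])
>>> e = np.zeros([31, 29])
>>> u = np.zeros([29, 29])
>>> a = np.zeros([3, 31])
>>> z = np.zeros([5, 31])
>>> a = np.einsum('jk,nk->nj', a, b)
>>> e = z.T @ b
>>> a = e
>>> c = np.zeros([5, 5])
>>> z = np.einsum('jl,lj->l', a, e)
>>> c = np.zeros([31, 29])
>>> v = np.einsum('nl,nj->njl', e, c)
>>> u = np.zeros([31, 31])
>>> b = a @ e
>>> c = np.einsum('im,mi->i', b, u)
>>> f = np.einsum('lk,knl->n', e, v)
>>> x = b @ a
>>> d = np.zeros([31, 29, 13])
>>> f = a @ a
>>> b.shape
(31, 31)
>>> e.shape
(31, 31)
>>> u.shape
(31, 31)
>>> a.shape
(31, 31)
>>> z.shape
(31,)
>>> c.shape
(31,)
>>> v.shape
(31, 29, 31)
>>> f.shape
(31, 31)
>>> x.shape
(31, 31)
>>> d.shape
(31, 29, 13)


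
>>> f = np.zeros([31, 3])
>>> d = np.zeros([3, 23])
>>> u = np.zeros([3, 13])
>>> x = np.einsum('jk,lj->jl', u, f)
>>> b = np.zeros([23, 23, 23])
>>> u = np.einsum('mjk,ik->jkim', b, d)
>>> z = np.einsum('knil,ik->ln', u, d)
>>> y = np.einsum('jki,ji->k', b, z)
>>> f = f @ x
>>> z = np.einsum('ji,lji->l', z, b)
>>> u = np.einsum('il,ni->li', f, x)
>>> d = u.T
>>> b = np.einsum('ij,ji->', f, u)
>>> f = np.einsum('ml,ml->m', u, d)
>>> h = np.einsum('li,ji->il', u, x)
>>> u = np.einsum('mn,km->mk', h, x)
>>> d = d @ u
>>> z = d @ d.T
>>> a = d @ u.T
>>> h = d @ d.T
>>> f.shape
(31,)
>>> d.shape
(31, 3)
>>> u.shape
(31, 3)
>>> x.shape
(3, 31)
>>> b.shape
()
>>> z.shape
(31, 31)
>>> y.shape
(23,)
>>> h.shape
(31, 31)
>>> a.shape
(31, 31)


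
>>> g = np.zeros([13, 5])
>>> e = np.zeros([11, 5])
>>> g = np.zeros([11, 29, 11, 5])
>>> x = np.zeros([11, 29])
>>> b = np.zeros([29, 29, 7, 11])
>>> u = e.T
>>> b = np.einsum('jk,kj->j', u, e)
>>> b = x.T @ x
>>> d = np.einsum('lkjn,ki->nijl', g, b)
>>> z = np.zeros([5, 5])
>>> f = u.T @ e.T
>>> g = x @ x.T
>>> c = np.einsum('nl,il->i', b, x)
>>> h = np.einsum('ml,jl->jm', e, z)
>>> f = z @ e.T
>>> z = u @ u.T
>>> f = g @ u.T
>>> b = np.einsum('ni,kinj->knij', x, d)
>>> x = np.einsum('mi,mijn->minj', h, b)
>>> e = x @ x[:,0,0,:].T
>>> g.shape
(11, 11)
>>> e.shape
(5, 11, 11, 5)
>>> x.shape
(5, 11, 11, 29)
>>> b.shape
(5, 11, 29, 11)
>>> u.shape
(5, 11)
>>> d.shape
(5, 29, 11, 11)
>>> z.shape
(5, 5)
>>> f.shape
(11, 5)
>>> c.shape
(11,)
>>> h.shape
(5, 11)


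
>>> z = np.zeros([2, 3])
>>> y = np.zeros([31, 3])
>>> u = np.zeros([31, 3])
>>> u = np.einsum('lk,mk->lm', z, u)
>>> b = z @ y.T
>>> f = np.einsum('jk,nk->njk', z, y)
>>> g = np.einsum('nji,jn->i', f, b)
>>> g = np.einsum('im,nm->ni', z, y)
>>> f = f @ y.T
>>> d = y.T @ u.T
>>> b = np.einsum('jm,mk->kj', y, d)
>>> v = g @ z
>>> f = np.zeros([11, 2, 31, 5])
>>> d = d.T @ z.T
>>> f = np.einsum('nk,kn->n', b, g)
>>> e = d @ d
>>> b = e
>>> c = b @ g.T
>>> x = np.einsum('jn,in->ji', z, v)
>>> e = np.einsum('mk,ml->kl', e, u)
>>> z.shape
(2, 3)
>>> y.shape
(31, 3)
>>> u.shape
(2, 31)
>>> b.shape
(2, 2)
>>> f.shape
(2,)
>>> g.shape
(31, 2)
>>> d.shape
(2, 2)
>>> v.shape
(31, 3)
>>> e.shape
(2, 31)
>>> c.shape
(2, 31)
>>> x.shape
(2, 31)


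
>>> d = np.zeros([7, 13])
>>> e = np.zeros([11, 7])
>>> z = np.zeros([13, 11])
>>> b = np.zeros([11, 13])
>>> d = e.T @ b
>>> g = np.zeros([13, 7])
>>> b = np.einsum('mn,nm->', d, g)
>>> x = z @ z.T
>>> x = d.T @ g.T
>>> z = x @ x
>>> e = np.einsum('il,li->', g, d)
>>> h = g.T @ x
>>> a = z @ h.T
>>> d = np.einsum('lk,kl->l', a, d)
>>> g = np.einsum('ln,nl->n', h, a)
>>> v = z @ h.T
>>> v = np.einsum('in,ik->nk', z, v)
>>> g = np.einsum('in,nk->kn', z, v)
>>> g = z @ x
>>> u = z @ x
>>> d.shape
(13,)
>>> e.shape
()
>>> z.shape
(13, 13)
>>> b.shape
()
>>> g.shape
(13, 13)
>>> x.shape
(13, 13)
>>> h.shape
(7, 13)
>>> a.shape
(13, 7)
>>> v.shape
(13, 7)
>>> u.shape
(13, 13)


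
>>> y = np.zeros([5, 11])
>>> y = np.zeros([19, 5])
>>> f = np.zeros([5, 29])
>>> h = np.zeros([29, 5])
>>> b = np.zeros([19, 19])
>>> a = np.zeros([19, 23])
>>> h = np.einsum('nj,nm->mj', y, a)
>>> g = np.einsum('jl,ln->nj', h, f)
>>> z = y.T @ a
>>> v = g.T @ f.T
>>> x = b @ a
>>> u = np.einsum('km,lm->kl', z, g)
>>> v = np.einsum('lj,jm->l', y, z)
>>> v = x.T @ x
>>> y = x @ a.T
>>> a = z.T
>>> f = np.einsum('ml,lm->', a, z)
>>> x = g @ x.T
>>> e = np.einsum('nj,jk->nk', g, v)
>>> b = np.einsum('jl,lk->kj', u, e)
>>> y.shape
(19, 19)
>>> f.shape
()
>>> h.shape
(23, 5)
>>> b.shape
(23, 5)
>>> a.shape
(23, 5)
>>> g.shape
(29, 23)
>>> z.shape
(5, 23)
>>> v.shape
(23, 23)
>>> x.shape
(29, 19)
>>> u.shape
(5, 29)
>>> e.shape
(29, 23)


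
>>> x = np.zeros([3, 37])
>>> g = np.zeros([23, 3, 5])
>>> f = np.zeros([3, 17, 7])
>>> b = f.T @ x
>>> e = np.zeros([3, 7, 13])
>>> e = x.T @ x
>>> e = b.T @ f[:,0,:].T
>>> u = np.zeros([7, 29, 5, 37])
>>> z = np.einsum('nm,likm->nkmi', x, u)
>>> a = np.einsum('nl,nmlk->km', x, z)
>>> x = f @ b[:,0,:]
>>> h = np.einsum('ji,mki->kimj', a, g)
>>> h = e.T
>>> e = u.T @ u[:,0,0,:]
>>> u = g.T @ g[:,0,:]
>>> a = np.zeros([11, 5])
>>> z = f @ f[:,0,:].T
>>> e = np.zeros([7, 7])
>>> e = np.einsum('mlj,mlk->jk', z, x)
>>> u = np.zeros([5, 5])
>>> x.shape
(3, 17, 37)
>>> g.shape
(23, 3, 5)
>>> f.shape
(3, 17, 7)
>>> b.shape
(7, 17, 37)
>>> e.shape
(3, 37)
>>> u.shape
(5, 5)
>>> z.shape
(3, 17, 3)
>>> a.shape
(11, 5)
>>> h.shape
(3, 17, 37)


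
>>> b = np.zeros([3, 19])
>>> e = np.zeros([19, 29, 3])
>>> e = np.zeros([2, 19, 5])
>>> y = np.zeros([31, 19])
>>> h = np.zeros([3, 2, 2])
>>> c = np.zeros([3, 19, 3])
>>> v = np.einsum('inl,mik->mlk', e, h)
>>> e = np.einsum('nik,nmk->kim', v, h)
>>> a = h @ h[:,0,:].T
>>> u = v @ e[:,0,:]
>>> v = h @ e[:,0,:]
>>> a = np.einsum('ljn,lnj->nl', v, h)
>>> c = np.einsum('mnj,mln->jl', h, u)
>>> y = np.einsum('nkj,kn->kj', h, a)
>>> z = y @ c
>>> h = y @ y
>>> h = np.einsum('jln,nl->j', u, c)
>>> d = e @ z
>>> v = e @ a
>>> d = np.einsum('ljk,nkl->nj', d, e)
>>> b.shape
(3, 19)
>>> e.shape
(2, 5, 2)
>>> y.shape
(2, 2)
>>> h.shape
(3,)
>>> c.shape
(2, 5)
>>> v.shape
(2, 5, 3)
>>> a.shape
(2, 3)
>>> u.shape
(3, 5, 2)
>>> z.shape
(2, 5)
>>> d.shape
(2, 5)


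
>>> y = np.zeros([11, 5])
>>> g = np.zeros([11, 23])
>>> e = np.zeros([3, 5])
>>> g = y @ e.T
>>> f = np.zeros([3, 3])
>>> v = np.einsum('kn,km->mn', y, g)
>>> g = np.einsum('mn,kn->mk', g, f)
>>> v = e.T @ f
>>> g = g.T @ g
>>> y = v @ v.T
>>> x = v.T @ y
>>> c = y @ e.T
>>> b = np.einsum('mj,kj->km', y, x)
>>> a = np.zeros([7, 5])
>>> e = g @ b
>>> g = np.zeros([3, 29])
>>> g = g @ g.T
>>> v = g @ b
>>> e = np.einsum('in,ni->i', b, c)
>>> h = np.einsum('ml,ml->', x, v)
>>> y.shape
(5, 5)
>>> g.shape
(3, 3)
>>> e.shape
(3,)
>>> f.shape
(3, 3)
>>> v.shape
(3, 5)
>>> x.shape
(3, 5)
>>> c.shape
(5, 3)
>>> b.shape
(3, 5)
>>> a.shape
(7, 5)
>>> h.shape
()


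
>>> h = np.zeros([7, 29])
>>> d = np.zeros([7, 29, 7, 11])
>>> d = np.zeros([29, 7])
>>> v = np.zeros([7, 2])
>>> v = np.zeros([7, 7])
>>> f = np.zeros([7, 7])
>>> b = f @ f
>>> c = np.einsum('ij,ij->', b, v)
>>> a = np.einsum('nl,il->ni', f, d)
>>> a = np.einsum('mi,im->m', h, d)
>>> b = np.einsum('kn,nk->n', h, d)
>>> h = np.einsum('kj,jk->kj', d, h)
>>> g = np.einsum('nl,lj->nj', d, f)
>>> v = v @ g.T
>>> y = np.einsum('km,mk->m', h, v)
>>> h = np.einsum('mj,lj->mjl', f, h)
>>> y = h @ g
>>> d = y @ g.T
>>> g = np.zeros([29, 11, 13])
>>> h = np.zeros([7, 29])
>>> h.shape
(7, 29)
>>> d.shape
(7, 7, 29)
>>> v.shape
(7, 29)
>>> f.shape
(7, 7)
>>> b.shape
(29,)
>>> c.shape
()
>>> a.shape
(7,)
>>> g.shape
(29, 11, 13)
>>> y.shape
(7, 7, 7)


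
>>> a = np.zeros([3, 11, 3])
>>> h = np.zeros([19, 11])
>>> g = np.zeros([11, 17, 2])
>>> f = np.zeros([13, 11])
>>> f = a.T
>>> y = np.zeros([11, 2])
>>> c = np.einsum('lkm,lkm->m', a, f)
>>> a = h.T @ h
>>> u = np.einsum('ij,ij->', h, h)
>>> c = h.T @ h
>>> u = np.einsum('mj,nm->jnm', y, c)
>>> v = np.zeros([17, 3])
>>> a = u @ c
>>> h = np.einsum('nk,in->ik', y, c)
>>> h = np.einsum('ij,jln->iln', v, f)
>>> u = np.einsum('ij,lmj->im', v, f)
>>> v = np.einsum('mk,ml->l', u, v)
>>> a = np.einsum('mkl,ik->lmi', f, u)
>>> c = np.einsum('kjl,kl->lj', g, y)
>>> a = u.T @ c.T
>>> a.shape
(11, 2)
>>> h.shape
(17, 11, 3)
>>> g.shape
(11, 17, 2)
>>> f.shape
(3, 11, 3)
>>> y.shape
(11, 2)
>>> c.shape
(2, 17)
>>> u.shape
(17, 11)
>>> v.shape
(3,)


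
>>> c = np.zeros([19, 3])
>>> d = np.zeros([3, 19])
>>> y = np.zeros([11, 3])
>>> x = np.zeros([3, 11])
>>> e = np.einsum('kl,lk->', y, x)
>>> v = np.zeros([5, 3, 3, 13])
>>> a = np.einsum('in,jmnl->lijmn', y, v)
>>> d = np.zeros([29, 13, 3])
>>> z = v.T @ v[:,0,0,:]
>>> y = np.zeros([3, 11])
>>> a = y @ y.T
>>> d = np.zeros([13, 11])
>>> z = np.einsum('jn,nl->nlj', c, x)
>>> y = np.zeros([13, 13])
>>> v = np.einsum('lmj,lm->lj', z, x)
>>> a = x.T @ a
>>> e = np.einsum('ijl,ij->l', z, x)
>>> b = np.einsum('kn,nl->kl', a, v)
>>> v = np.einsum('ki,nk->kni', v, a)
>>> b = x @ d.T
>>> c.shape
(19, 3)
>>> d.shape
(13, 11)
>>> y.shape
(13, 13)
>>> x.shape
(3, 11)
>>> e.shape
(19,)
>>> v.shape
(3, 11, 19)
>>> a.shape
(11, 3)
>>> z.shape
(3, 11, 19)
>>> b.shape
(3, 13)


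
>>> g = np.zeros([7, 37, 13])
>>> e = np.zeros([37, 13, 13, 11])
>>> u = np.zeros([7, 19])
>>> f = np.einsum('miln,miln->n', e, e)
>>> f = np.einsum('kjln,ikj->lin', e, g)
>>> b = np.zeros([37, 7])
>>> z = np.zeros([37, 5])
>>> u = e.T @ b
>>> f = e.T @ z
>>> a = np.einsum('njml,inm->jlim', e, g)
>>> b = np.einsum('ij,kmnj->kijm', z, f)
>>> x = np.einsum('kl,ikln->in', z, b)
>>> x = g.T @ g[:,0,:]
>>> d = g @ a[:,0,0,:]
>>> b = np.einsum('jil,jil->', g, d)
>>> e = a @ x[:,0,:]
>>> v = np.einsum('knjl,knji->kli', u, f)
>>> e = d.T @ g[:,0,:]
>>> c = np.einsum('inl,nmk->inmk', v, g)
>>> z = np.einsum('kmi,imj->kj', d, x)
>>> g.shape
(7, 37, 13)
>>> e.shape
(13, 37, 13)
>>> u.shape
(11, 13, 13, 7)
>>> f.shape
(11, 13, 13, 5)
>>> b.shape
()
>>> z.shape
(7, 13)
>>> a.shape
(13, 11, 7, 13)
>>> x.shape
(13, 37, 13)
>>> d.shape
(7, 37, 13)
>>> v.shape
(11, 7, 5)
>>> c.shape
(11, 7, 37, 13)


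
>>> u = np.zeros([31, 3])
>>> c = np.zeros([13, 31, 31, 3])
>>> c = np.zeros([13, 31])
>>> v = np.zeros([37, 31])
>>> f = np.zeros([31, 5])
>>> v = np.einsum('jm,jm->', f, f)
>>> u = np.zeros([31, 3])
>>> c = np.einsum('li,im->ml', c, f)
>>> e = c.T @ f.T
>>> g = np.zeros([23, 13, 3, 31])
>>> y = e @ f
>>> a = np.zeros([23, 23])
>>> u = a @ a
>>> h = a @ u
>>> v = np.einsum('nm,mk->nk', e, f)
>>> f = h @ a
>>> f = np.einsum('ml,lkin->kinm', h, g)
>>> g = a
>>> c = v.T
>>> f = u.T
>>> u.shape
(23, 23)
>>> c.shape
(5, 13)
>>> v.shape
(13, 5)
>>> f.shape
(23, 23)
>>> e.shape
(13, 31)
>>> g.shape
(23, 23)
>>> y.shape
(13, 5)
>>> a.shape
(23, 23)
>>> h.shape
(23, 23)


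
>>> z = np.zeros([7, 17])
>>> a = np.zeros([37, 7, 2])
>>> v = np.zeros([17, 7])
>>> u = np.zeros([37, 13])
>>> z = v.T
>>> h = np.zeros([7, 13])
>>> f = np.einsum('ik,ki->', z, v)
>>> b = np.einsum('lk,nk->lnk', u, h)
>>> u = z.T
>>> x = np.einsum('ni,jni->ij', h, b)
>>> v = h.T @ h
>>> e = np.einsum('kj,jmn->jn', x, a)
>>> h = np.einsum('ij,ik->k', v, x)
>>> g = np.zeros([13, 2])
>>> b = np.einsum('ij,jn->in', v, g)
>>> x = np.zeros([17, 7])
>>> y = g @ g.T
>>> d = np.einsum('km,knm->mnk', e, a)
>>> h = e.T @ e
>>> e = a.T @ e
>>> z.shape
(7, 17)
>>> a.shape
(37, 7, 2)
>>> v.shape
(13, 13)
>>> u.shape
(17, 7)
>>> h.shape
(2, 2)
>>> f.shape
()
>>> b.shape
(13, 2)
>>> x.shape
(17, 7)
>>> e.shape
(2, 7, 2)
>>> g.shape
(13, 2)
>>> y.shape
(13, 13)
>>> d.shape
(2, 7, 37)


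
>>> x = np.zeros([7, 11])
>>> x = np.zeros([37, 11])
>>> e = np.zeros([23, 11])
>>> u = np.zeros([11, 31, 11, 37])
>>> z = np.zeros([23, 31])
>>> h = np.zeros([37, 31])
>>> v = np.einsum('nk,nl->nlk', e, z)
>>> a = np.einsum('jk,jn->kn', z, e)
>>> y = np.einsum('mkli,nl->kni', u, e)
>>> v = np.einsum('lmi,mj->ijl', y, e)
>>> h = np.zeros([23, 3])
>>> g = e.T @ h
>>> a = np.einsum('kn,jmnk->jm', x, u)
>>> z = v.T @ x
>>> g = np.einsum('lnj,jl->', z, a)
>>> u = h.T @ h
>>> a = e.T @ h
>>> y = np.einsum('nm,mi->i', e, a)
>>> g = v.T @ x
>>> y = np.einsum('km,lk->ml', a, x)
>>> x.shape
(37, 11)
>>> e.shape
(23, 11)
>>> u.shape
(3, 3)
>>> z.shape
(31, 11, 11)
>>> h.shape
(23, 3)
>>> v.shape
(37, 11, 31)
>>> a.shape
(11, 3)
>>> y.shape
(3, 37)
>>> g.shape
(31, 11, 11)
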